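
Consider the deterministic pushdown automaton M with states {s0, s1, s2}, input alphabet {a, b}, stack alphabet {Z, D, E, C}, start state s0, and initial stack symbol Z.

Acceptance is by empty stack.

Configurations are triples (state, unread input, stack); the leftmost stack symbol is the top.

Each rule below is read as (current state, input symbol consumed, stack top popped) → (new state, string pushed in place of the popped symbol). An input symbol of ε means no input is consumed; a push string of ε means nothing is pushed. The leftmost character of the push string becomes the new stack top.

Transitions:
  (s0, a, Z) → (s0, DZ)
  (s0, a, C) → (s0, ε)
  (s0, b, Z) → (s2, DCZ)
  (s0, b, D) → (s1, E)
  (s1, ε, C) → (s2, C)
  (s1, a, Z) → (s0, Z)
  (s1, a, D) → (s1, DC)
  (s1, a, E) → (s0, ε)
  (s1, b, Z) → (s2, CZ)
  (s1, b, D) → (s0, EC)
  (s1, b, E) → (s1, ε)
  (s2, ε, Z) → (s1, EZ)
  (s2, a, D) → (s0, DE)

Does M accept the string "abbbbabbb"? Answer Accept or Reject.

Reject

(s0, abbbbabbb, Z) ⊢ (s0, bbbbabbb, DZ) ⊢ (s1, bbbabbb, EZ) ⊢ (s1, bbabbb, Z) ⊢ (s2, babbb, CZ)
No transition applies at (s2, babbb, CZ); input not fully consumed.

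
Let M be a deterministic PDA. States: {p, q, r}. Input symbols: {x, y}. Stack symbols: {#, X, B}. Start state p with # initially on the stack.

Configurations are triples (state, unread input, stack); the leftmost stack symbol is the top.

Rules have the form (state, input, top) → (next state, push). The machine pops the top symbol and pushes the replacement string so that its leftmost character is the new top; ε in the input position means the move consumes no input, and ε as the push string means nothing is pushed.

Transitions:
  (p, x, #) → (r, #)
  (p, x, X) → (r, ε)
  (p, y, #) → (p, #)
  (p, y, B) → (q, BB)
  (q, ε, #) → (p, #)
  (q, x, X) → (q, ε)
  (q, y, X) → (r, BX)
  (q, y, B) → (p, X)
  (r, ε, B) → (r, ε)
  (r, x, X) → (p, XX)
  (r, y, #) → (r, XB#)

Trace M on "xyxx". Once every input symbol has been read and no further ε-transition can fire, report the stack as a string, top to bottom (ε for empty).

(p, xyxx, #) ⊢ (r, yxx, #) ⊢ (r, xx, XB#) ⊢ (p, x, XXB#) ⊢ (r, ε, XB#)
All input consumed in state r with stack XB#.

XB#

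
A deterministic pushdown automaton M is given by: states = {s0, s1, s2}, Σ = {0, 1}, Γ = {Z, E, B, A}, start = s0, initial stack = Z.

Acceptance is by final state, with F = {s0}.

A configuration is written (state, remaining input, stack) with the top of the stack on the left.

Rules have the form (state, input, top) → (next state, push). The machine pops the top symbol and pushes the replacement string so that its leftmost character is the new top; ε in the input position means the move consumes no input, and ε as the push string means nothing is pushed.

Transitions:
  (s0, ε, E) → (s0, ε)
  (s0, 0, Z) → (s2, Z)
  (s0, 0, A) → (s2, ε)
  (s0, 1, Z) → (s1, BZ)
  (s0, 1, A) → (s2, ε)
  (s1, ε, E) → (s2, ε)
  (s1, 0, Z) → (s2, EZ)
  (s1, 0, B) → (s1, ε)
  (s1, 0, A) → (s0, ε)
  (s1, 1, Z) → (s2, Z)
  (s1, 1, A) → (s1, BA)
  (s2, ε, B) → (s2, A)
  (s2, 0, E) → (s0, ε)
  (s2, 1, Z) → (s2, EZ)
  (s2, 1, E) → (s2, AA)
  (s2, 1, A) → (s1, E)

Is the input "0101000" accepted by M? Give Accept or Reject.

Accept

(s0, 0101000, Z)
  read 0, top Z: go to s2, push Z → (s2, 101000, Z)
  read 1, top Z: go to s2, push EZ → (s2, 01000, EZ)
  read 0, top E: go to s0, push ε → (s0, 1000, Z)
  read 1, top Z: go to s1, push BZ → (s1, 000, BZ)
  read 0, top B: go to s1, push ε → (s1, 00, Z)
  read 0, top Z: go to s2, push EZ → (s2, 0, EZ)
  read 0, top E: go to s0, push ε → (s0, ε, Z)
All input consumed; state s0 ∈ F.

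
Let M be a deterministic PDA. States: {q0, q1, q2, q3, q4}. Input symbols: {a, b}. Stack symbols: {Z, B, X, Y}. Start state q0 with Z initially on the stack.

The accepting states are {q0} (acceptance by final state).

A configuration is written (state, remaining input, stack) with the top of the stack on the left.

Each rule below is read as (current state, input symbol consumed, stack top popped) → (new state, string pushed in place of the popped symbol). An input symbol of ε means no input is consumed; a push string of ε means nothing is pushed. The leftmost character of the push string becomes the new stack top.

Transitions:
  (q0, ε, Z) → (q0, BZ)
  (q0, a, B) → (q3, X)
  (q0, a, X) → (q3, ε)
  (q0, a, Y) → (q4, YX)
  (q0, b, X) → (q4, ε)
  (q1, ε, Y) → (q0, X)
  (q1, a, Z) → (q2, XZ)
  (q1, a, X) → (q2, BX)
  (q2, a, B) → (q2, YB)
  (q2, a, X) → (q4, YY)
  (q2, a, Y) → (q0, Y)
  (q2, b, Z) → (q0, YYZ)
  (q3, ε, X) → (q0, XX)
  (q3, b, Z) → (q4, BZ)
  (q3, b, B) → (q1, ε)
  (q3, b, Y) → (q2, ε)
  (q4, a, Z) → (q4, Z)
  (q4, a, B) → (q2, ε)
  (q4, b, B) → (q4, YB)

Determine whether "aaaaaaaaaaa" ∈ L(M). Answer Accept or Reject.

(q0, aaaaaaaaaaa, Z) ⊢ (q0, aaaaaaaaaaa, BZ) ⊢ (q3, aaaaaaaaaa, XZ) ⊢ (q0, aaaaaaaaaa, XXZ) ⊢ (q3, aaaaaaaaa, XZ) ⊢ (q0, aaaaaaaaa, XXZ) ⊢ (q3, aaaaaaaa, XZ) ⊢ (q0, aaaaaaaa, XXZ) ⊢ (q3, aaaaaaa, XZ) ⊢ (q0, aaaaaaa, XXZ) ⊢ (q3, aaaaaa, XZ) ⊢ (q0, aaaaaa, XXZ) ⊢ (q3, aaaaa, XZ) ⊢ (q0, aaaaa, XXZ) ⊢ (q3, aaaa, XZ) ⊢ (q0, aaaa, XXZ) ⊢ (q3, aaa, XZ) ⊢ (q0, aaa, XXZ) ⊢ (q3, aa, XZ) ⊢ (q0, aa, XXZ) ⊢ (q3, a, XZ) ⊢ (q0, a, XXZ) ⊢ (q3, ε, XZ) ⊢ (q0, ε, XXZ)
All input consumed; state q0 ∈ F.

Accept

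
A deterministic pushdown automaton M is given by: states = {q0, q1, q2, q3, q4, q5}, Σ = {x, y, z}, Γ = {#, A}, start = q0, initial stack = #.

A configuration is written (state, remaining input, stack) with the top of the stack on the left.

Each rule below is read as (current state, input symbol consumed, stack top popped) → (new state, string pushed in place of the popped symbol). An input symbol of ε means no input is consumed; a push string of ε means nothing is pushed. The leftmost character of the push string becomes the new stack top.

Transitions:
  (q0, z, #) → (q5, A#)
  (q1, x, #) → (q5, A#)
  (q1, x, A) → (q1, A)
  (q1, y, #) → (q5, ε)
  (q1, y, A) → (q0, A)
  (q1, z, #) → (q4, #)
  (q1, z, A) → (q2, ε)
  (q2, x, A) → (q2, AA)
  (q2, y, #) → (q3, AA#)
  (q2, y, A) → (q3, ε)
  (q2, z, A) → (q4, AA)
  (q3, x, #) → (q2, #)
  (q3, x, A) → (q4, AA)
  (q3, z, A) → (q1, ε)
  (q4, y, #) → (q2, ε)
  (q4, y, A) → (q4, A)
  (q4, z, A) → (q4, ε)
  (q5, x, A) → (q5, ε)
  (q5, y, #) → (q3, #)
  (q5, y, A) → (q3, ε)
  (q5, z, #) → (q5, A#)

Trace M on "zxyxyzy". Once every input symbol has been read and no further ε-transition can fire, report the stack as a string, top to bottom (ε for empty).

(q0, zxyxyzy, #)
  read z, top #: go to q5, push A# → (q5, xyxyzy, A#)
  read x, top A: go to q5, push ε → (q5, yxyzy, #)
  read y, top #: go to q3, push # → (q3, xyzy, #)
  read x, top #: go to q2, push # → (q2, yzy, #)
  read y, top #: go to q3, push AA# → (q3, zy, AA#)
  read z, top A: go to q1, push ε → (q1, y, A#)
  read y, top A: go to q0, push A → (q0, ε, A#)
All input consumed in state q0 with stack A#.

A#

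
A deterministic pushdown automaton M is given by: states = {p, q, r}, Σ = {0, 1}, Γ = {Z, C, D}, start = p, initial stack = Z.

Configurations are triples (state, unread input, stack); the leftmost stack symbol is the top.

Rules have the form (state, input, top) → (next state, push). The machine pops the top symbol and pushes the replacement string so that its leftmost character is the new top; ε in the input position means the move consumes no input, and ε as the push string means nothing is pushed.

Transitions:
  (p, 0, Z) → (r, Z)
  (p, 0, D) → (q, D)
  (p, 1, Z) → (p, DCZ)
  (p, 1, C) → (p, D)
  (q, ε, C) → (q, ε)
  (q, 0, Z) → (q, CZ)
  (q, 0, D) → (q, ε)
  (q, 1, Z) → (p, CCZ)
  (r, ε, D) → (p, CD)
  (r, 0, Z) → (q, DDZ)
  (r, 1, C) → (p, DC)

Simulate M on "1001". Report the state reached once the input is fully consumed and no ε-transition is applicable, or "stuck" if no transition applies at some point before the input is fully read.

p

(p, 1001, Z) ⊢ (p, 001, DCZ) ⊢ (q, 01, DCZ) ⊢ (q, 1, CZ) ⊢ (q, 1, Z) ⊢ (p, ε, CCZ)
All input consumed; M is in state p.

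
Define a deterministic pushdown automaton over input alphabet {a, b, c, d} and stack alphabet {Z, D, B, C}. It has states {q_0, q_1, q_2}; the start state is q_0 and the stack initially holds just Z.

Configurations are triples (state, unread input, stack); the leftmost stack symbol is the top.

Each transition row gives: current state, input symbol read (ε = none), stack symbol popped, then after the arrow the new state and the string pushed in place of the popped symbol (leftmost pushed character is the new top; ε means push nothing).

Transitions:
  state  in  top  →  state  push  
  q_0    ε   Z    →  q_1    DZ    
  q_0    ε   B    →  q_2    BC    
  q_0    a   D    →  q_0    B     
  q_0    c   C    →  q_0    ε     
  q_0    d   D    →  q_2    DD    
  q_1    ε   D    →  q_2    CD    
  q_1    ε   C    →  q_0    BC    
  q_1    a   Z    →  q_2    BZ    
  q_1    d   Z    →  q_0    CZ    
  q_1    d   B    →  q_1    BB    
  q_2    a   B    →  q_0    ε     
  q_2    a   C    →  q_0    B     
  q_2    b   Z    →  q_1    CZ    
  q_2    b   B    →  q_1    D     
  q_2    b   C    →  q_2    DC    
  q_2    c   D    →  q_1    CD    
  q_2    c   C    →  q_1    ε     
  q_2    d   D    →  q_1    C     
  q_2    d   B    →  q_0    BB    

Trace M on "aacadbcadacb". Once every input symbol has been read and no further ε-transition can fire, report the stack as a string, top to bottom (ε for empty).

CDCCDCBCZ

(q_0, aacadbcadacb, Z)
  ε-move, top Z: go to q_1, push DZ → (q_1, aacadbcadacb, DZ)
  ε-move, top D: go to q_2, push CD → (q_2, aacadbcadacb, CDZ)
  read a, top C: go to q_0, push B → (q_0, acadbcadacb, BDZ)
  ε-move, top B: go to q_2, push BC → (q_2, acadbcadacb, BCDZ)
  read a, top B: go to q_0, push ε → (q_0, cadbcadacb, CDZ)
  read c, top C: go to q_0, push ε → (q_0, adbcadacb, DZ)
  read a, top D: go to q_0, push B → (q_0, dbcadacb, BZ)
  ε-move, top B: go to q_2, push BC → (q_2, dbcadacb, BCZ)
  read d, top B: go to q_0, push BB → (q_0, bcadacb, BBCZ)
  ε-move, top B: go to q_2, push BC → (q_2, bcadacb, BCBCZ)
  read b, top B: go to q_1, push D → (q_1, cadacb, DCBCZ)
  ε-move, top D: go to q_2, push CD → (q_2, cadacb, CDCBCZ)
  read c, top C: go to q_1, push ε → (q_1, adacb, DCBCZ)
  ε-move, top D: go to q_2, push CD → (q_2, adacb, CDCBCZ)
  read a, top C: go to q_0, push B → (q_0, dacb, BDCBCZ)
  ε-move, top B: go to q_2, push BC → (q_2, dacb, BCDCBCZ)
  read d, top B: go to q_0, push BB → (q_0, acb, BBCDCBCZ)
  ε-move, top B: go to q_2, push BC → (q_2, acb, BCBCDCBCZ)
  read a, top B: go to q_0, push ε → (q_0, cb, CBCDCBCZ)
  read c, top C: go to q_0, push ε → (q_0, b, BCDCBCZ)
  ε-move, top B: go to q_2, push BC → (q_2, b, BCCDCBCZ)
  read b, top B: go to q_1, push D → (q_1, ε, DCCDCBCZ)
  ε-move, top D: go to q_2, push CD → (q_2, ε, CDCCDCBCZ)
All input consumed in state q_2 with stack CDCCDCBCZ.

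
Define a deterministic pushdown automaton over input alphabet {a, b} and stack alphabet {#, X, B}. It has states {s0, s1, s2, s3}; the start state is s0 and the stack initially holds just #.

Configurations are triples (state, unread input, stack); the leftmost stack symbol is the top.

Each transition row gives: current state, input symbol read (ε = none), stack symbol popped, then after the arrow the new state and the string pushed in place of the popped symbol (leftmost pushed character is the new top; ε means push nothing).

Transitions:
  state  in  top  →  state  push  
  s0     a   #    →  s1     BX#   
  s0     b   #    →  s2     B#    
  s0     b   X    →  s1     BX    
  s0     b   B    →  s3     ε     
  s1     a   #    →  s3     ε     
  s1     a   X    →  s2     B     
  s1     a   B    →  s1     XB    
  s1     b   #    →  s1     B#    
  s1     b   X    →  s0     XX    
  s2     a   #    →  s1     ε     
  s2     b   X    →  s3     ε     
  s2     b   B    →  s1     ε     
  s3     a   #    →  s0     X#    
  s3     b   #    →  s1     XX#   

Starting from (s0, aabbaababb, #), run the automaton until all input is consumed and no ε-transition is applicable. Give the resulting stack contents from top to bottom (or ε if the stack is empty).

BXXBXXBX#

(s0, aabbaababb, #) ⊢ (s1, abbaababb, BX#) ⊢ (s1, bbaababb, XBX#) ⊢ (s0, baababb, XXBX#) ⊢ (s1, aababb, BXXBX#) ⊢ (s1, ababb, XBXXBX#) ⊢ (s2, babb, BBXXBX#) ⊢ (s1, abb, BXXBX#) ⊢ (s1, bb, XBXXBX#) ⊢ (s0, b, XXBXXBX#) ⊢ (s1, ε, BXXBXXBX#)
All input consumed in state s1 with stack BXXBXXBX#.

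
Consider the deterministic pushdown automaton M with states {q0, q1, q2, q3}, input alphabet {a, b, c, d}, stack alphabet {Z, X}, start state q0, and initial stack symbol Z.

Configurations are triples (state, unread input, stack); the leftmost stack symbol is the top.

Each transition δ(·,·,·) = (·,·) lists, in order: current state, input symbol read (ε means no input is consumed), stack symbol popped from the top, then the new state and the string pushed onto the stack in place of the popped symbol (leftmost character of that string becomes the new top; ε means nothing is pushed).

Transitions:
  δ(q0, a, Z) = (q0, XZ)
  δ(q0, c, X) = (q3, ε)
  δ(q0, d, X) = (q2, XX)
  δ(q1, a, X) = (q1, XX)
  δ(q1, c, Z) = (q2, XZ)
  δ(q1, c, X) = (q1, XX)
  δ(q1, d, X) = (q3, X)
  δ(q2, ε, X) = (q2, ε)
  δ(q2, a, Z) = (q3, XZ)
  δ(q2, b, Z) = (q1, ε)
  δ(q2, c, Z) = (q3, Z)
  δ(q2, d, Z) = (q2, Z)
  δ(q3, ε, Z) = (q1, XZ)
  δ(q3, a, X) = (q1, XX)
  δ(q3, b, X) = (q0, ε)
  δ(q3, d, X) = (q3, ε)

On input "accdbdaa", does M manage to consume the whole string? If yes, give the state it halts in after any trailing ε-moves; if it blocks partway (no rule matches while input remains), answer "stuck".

q1

(q0, accdbdaa, Z)
  read a, top Z: go to q0, push XZ → (q0, ccdbdaa, XZ)
  read c, top X: go to q3, push ε → (q3, cdbdaa, Z)
  ε-move, top Z: go to q1, push XZ → (q1, cdbdaa, XZ)
  read c, top X: go to q1, push XX → (q1, dbdaa, XXZ)
  read d, top X: go to q3, push X → (q3, bdaa, XXZ)
  read b, top X: go to q0, push ε → (q0, daa, XZ)
  read d, top X: go to q2, push XX → (q2, aa, XXZ)
  ε-move, top X: go to q2, push ε → (q2, aa, XZ)
  ε-move, top X: go to q2, push ε → (q2, aa, Z)
  read a, top Z: go to q3, push XZ → (q3, a, XZ)
  read a, top X: go to q1, push XX → (q1, ε, XXZ)
All input consumed; M is in state q1.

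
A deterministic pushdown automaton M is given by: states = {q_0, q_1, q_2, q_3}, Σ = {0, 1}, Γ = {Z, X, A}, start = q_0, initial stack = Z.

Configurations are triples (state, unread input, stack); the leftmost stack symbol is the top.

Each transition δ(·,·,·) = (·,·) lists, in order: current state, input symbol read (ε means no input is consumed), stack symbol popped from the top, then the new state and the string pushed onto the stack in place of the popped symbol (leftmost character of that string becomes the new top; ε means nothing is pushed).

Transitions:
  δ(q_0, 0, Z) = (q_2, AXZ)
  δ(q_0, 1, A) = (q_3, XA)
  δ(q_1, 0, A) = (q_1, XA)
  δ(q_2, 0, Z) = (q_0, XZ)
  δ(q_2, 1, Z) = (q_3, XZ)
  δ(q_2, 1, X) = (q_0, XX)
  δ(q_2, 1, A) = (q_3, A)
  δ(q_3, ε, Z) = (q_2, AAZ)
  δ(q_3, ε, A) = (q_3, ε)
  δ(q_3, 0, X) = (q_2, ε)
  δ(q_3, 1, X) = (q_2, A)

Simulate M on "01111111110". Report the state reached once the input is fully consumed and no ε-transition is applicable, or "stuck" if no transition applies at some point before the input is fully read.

stuck

(q_0, 01111111110, Z) ⊢ (q_2, 1111111110, AXZ) ⊢ (q_3, 111111110, AXZ) ⊢ (q_3, 111111110, XZ) ⊢ (q_2, 11111110, AZ) ⊢ (q_3, 1111110, AZ) ⊢ (q_3, 1111110, Z) ⊢ (q_2, 1111110, AAZ) ⊢ (q_3, 111110, AAZ) ⊢ (q_3, 111110, AZ) ⊢ (q_3, 111110, Z) ⊢ (q_2, 111110, AAZ) ⊢ (q_3, 11110, AAZ) ⊢ (q_3, 11110, AZ) ⊢ (q_3, 11110, Z) ⊢ (q_2, 11110, AAZ) ⊢ (q_3, 1110, AAZ) ⊢ (q_3, 1110, AZ) ⊢ (q_3, 1110, Z) ⊢ (q_2, 1110, AAZ) ⊢ (q_3, 110, AAZ) ⊢ (q_3, 110, AZ) ⊢ (q_3, 110, Z) ⊢ (q_2, 110, AAZ) ⊢ (q_3, 10, AAZ) ⊢ (q_3, 10, AZ) ⊢ (q_3, 10, Z) ⊢ (q_2, 10, AAZ) ⊢ (q_3, 0, AAZ) ⊢ (q_3, 0, AZ) ⊢ (q_3, 0, Z) ⊢ (q_2, 0, AAZ)
No transition for (q_2, 0, top A); M blocks with input 0 remaining.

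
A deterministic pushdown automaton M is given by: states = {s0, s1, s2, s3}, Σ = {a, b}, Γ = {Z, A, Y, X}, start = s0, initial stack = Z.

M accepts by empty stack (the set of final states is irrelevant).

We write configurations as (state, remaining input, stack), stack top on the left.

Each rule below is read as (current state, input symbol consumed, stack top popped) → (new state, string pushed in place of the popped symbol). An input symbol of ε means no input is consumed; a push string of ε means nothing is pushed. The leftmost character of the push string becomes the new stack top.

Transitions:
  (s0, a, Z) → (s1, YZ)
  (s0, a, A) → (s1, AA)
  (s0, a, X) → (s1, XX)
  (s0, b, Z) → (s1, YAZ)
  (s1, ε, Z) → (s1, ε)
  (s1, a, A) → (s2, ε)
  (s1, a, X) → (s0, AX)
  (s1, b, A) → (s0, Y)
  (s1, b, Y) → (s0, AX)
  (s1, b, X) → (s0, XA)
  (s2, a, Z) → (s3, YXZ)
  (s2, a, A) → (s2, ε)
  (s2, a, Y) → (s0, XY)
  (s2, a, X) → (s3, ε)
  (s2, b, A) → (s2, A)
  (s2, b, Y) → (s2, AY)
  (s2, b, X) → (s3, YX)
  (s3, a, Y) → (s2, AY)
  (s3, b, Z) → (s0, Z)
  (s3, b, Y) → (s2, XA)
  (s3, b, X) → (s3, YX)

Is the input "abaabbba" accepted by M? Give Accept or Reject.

(s0, abaabbba, Z)
  read a, top Z: go to s1, push YZ → (s1, baabbba, YZ)
  read b, top Y: go to s0, push AX → (s0, aabbba, AXZ)
  read a, top A: go to s1, push AA → (s1, abbba, AAXZ)
  read a, top A: go to s2, push ε → (s2, bbba, AXZ)
  read b, top A: go to s2, push A → (s2, bba, AXZ)
  read b, top A: go to s2, push A → (s2, ba, AXZ)
  read b, top A: go to s2, push A → (s2, a, AXZ)
  read a, top A: go to s2, push ε → (s2, ε, XZ)
All input consumed; stack is XZ, not empty, and no further ε-move applies.

Reject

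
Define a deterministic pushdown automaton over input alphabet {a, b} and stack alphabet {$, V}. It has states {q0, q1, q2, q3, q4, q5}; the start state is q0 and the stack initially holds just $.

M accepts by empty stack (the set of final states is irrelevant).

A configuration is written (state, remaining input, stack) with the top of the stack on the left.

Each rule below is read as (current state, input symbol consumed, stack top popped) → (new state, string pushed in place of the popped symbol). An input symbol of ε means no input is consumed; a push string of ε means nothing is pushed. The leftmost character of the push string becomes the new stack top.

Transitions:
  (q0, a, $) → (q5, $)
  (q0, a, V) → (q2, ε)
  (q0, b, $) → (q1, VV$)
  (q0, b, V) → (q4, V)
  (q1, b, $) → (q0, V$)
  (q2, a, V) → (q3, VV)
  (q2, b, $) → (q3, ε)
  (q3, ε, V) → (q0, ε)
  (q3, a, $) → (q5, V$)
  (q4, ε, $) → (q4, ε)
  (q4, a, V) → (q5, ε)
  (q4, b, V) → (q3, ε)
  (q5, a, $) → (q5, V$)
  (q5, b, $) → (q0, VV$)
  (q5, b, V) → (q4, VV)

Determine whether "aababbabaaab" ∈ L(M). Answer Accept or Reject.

(q0, aababbabaaab, $)
  read a, top $: go to q5, push $ → (q5, ababbabaaab, $)
  read a, top $: go to q5, push V$ → (q5, babbabaaab, V$)
  read b, top V: go to q4, push VV → (q4, abbabaaab, VV$)
  read a, top V: go to q5, push ε → (q5, bbabaaab, V$)
  read b, top V: go to q4, push VV → (q4, babaaab, VV$)
  read b, top V: go to q3, push ε → (q3, abaaab, V$)
  ε-move, top V: go to q0, push ε → (q0, abaaab, $)
  read a, top $: go to q5, push $ → (q5, baaab, $)
  read b, top $: go to q0, push VV$ → (q0, aaab, VV$)
  read a, top V: go to q2, push ε → (q2, aab, V$)
  read a, top V: go to q3, push VV → (q3, ab, VV$)
  ε-move, top V: go to q0, push ε → (q0, ab, V$)
  read a, top V: go to q2, push ε → (q2, b, $)
  read b, top $: go to q3, push ε → (q3, ε, ε)
All input consumed and the stack is empty.

Accept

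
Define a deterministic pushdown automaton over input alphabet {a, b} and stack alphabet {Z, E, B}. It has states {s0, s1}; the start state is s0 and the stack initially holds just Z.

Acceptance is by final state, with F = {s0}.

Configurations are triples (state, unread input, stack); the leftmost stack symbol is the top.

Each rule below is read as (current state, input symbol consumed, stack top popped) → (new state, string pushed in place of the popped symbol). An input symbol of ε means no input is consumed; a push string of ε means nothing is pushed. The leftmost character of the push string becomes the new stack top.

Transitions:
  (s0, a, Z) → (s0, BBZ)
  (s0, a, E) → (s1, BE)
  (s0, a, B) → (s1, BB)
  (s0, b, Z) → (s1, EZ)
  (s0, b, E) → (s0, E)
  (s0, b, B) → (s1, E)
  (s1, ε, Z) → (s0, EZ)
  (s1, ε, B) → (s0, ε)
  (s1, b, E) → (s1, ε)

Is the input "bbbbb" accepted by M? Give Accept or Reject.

(s0, bbbbb, Z) ⊢ (s1, bbbb, EZ) ⊢ (s1, bbb, Z) ⊢ (s0, bbb, EZ) ⊢ (s0, bb, EZ) ⊢ (s0, b, EZ) ⊢ (s0, ε, EZ)
All input consumed; state s0 ∈ F.

Accept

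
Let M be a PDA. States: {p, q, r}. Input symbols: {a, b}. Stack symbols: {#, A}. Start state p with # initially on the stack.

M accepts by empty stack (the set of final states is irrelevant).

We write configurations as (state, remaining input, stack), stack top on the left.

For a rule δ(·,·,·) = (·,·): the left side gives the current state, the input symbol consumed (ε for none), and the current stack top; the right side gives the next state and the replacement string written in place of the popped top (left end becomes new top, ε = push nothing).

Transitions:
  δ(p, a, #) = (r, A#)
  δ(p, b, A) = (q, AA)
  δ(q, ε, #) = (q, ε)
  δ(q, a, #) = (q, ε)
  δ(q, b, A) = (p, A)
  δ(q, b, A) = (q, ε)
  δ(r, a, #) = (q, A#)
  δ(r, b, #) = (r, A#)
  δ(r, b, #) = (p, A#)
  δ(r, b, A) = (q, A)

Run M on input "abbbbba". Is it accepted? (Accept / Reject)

Accept

One accepting computation: (p, abbbbba, #) ⊢ (r, bbbbba, A#) ⊢ (q, bbbba, A#) ⊢ (p, bbba, A#) ⊢ (q, bba, AA#) ⊢ (q, ba, A#) ⊢ (q, a, #) ⊢ (q, ε, ε)
All input consumed and the stack is empty.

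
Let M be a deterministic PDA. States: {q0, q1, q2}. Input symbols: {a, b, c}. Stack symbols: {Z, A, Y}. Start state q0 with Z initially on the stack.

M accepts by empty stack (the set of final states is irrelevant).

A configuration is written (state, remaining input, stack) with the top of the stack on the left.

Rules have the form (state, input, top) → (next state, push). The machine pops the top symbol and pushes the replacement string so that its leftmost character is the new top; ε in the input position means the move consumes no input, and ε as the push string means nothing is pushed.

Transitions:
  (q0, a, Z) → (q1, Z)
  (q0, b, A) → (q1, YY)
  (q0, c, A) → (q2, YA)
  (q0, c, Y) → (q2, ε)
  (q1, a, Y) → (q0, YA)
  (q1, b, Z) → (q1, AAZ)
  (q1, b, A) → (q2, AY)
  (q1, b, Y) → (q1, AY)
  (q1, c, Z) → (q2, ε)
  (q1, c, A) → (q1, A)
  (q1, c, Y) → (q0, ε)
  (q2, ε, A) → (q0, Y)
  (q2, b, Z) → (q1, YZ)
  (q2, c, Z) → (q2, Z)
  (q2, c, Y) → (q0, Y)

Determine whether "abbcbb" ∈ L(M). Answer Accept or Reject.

(q0, abbcbb, Z)
  read a, top Z: go to q1, push Z → (q1, bbcbb, Z)
  read b, top Z: go to q1, push AAZ → (q1, bcbb, AAZ)
  read b, top A: go to q2, push AY → (q2, cbb, AYAZ)
  ε-move, top A: go to q0, push Y → (q0, cbb, YYAZ)
  read c, top Y: go to q2, push ε → (q2, bb, YAZ)
No transition applies at (q2, bb, YAZ); input not fully consumed.

Reject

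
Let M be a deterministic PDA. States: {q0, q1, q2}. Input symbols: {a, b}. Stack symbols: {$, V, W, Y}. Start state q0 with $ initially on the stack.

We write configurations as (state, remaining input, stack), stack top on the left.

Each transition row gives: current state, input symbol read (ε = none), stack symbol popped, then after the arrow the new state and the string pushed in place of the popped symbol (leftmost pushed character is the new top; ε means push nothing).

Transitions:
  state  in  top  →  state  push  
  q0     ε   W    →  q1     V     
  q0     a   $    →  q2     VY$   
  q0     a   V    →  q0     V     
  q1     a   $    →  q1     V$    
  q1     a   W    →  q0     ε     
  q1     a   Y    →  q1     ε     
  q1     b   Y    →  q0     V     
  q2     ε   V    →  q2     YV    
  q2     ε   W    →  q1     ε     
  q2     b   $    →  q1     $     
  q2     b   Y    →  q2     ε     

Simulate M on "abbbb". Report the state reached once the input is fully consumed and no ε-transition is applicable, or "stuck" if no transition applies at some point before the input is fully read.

(q0, abbbb, $)
  read a, top $: go to q2, push VY$ → (q2, bbbb, VY$)
  ε-move, top V: go to q2, push YV → (q2, bbbb, YVY$)
  read b, top Y: go to q2, push ε → (q2, bbb, VY$)
  ε-move, top V: go to q2, push YV → (q2, bbb, YVY$)
  read b, top Y: go to q2, push ε → (q2, bb, VY$)
  ε-move, top V: go to q2, push YV → (q2, bb, YVY$)
  read b, top Y: go to q2, push ε → (q2, b, VY$)
  ε-move, top V: go to q2, push YV → (q2, b, YVY$)
  read b, top Y: go to q2, push ε → (q2, ε, VY$)
  ε-move, top V: go to q2, push YV → (q2, ε, YVY$)
All input consumed; M is in state q2.

q2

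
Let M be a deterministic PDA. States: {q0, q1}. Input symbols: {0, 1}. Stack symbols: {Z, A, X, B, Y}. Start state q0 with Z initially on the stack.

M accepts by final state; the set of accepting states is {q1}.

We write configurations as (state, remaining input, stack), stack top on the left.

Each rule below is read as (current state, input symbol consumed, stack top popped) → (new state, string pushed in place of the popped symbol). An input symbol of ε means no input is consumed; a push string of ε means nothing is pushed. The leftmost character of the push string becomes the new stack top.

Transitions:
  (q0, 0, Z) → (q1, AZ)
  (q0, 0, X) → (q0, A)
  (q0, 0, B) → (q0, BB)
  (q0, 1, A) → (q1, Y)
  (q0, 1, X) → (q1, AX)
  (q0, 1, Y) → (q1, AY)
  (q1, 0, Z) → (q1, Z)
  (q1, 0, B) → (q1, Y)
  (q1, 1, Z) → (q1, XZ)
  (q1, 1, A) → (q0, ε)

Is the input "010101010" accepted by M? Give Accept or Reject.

Accept

(q0, 010101010, Z)
  read 0, top Z: go to q1, push AZ → (q1, 10101010, AZ)
  read 1, top A: go to q0, push ε → (q0, 0101010, Z)
  read 0, top Z: go to q1, push AZ → (q1, 101010, AZ)
  read 1, top A: go to q0, push ε → (q0, 01010, Z)
  read 0, top Z: go to q1, push AZ → (q1, 1010, AZ)
  read 1, top A: go to q0, push ε → (q0, 010, Z)
  read 0, top Z: go to q1, push AZ → (q1, 10, AZ)
  read 1, top A: go to q0, push ε → (q0, 0, Z)
  read 0, top Z: go to q1, push AZ → (q1, ε, AZ)
All input consumed; state q1 ∈ F.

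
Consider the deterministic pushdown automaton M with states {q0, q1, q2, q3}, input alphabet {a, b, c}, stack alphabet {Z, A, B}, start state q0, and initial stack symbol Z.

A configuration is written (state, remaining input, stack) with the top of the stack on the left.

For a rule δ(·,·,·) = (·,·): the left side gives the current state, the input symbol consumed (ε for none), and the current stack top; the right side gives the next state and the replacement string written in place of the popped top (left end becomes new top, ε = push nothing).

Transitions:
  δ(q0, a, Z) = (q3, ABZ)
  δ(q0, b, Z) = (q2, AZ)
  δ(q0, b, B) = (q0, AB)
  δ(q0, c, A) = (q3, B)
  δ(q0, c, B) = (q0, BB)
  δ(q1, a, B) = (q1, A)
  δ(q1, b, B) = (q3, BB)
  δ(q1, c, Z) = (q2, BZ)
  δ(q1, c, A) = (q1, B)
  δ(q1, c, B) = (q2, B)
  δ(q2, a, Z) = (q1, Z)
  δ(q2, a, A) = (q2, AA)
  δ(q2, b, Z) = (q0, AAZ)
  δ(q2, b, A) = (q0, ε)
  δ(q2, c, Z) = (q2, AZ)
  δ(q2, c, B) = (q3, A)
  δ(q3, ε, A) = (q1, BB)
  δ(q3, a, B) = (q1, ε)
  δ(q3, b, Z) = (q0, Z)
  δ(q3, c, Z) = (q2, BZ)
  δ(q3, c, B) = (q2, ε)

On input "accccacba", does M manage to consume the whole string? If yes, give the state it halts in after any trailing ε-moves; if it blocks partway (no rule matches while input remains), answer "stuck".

(q0, accccacba, Z)
  read a, top Z: go to q3, push ABZ → (q3, ccccacba, ABZ)
  ε-move, top A: go to q1, push BB → (q1, ccccacba, BBBZ)
  read c, top B: go to q2, push B → (q2, cccacba, BBBZ)
  read c, top B: go to q3, push A → (q3, ccacba, ABBZ)
  ε-move, top A: go to q1, push BB → (q1, ccacba, BBBBZ)
  read c, top B: go to q2, push B → (q2, cacba, BBBBZ)
  read c, top B: go to q3, push A → (q3, acba, ABBBZ)
  ε-move, top A: go to q1, push BB → (q1, acba, BBBBBZ)
  read a, top B: go to q1, push A → (q1, cba, ABBBBZ)
  read c, top A: go to q1, push B → (q1, ba, BBBBBZ)
  read b, top B: go to q3, push BB → (q3, a, BBBBBBZ)
  read a, top B: go to q1, push ε → (q1, ε, BBBBBZ)
All input consumed; M is in state q1.

q1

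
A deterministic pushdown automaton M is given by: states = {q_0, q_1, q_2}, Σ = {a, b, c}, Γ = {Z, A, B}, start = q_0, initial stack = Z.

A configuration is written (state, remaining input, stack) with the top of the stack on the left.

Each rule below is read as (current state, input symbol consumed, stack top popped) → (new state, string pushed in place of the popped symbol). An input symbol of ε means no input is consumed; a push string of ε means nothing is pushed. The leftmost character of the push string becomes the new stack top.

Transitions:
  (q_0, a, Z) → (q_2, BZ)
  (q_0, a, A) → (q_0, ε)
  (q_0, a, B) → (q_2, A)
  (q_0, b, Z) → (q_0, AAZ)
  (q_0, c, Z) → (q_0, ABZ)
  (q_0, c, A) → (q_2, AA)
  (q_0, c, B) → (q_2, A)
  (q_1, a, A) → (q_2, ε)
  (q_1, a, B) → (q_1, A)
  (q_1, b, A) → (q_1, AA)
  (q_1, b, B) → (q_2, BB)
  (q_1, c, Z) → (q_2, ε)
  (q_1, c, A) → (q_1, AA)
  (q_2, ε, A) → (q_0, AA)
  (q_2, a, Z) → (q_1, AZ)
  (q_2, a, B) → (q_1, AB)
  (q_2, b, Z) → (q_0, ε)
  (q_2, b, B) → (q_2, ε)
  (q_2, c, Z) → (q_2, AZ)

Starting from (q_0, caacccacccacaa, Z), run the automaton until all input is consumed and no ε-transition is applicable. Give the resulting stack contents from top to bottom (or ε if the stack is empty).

(q_0, caacccacccacaa, Z)
  read c, top Z: go to q_0, push ABZ → (q_0, aacccacccacaa, ABZ)
  read a, top A: go to q_0, push ε → (q_0, acccacccacaa, BZ)
  read a, top B: go to q_2, push A → (q_2, cccacccacaa, AZ)
  ε-move, top A: go to q_0, push AA → (q_0, cccacccacaa, AAZ)
  read c, top A: go to q_2, push AA → (q_2, ccacccacaa, AAAZ)
  ε-move, top A: go to q_0, push AA → (q_0, ccacccacaa, AAAAZ)
  read c, top A: go to q_2, push AA → (q_2, cacccacaa, AAAAAZ)
  ε-move, top A: go to q_0, push AA → (q_0, cacccacaa, AAAAAAZ)
  read c, top A: go to q_2, push AA → (q_2, acccacaa, AAAAAAAZ)
  ε-move, top A: go to q_0, push AA → (q_0, acccacaa, AAAAAAAAZ)
  read a, top A: go to q_0, push ε → (q_0, cccacaa, AAAAAAAZ)
  read c, top A: go to q_2, push AA → (q_2, ccacaa, AAAAAAAAZ)
  ε-move, top A: go to q_0, push AA → (q_0, ccacaa, AAAAAAAAAZ)
  read c, top A: go to q_2, push AA → (q_2, cacaa, AAAAAAAAAAZ)
  ε-move, top A: go to q_0, push AA → (q_0, cacaa, AAAAAAAAAAAZ)
  read c, top A: go to q_2, push AA → (q_2, acaa, AAAAAAAAAAAAZ)
  ε-move, top A: go to q_0, push AA → (q_0, acaa, AAAAAAAAAAAAAZ)
  read a, top A: go to q_0, push ε → (q_0, caa, AAAAAAAAAAAAZ)
  read c, top A: go to q_2, push AA → (q_2, aa, AAAAAAAAAAAAAZ)
  ε-move, top A: go to q_0, push AA → (q_0, aa, AAAAAAAAAAAAAAZ)
  read a, top A: go to q_0, push ε → (q_0, a, AAAAAAAAAAAAAZ)
  read a, top A: go to q_0, push ε → (q_0, ε, AAAAAAAAAAAAZ)
All input consumed in state q_0 with stack AAAAAAAAAAAAZ.

AAAAAAAAAAAAZ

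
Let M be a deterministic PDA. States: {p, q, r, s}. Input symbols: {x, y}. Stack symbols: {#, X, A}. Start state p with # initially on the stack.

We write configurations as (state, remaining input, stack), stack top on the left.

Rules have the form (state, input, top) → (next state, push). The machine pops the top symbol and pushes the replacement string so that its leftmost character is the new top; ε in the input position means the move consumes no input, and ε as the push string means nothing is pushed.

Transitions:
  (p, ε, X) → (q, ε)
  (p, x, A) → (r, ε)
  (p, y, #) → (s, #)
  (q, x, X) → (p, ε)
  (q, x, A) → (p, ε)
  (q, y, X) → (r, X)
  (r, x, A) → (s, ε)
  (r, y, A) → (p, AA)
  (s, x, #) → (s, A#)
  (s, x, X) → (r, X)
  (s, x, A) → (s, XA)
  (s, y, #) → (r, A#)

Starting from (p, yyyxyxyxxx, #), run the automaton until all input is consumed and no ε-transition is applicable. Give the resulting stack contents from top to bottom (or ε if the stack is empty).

(p, yyyxyxyxxx, #)
  read y, top #: go to s, push # → (s, yyxyxyxxx, #)
  read y, top #: go to r, push A# → (r, yxyxyxxx, A#)
  read y, top A: go to p, push AA → (p, xyxyxxx, AA#)
  read x, top A: go to r, push ε → (r, yxyxxx, A#)
  read y, top A: go to p, push AA → (p, xyxxx, AA#)
  read x, top A: go to r, push ε → (r, yxxx, A#)
  read y, top A: go to p, push AA → (p, xxx, AA#)
  read x, top A: go to r, push ε → (r, xx, A#)
  read x, top A: go to s, push ε → (s, x, #)
  read x, top #: go to s, push A# → (s, ε, A#)
All input consumed in state s with stack A#.

A#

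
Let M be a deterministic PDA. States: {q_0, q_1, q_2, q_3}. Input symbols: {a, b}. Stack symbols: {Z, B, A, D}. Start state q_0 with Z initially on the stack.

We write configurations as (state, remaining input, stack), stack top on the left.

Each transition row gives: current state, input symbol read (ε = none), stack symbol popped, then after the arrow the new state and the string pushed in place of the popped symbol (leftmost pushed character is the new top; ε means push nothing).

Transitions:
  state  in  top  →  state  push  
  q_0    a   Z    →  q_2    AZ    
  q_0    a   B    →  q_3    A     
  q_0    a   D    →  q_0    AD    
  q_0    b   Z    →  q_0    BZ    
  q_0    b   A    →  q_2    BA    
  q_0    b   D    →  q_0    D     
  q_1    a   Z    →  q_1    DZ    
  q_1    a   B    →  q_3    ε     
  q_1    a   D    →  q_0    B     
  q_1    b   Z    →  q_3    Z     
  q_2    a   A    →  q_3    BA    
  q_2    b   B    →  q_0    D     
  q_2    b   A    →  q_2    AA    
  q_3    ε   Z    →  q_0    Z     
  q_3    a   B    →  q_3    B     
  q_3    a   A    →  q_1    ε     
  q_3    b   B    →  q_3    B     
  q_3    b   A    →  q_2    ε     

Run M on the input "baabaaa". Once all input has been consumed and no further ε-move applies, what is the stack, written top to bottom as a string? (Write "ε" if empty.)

BAZ

(q_0, baabaaa, Z) ⊢ (q_0, aabaaa, BZ) ⊢ (q_3, abaaa, AZ) ⊢ (q_1, baaa, Z) ⊢ (q_3, aaa, Z) ⊢ (q_0, aaa, Z) ⊢ (q_2, aa, AZ) ⊢ (q_3, a, BAZ) ⊢ (q_3, ε, BAZ)
All input consumed in state q_3 with stack BAZ.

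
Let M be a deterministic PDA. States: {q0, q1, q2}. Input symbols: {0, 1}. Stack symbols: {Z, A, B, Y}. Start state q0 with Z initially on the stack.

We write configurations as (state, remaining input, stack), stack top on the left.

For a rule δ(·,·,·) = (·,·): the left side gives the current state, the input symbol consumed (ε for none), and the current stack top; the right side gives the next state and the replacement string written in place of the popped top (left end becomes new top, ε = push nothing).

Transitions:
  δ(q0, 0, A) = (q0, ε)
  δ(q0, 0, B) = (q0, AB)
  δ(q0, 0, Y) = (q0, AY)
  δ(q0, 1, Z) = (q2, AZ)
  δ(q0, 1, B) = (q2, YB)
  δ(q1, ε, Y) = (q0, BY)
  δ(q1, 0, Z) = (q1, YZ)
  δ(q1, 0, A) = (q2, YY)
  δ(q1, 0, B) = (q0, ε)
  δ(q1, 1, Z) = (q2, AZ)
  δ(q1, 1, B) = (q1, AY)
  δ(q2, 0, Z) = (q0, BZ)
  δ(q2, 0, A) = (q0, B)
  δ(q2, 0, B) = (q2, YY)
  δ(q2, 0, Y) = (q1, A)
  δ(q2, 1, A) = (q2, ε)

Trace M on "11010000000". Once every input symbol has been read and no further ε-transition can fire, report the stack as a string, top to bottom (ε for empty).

AYYYBZ

(q0, 11010000000, Z) ⊢ (q2, 1010000000, AZ) ⊢ (q2, 010000000, Z) ⊢ (q0, 10000000, BZ) ⊢ (q2, 0000000, YBZ) ⊢ (q1, 000000, ABZ) ⊢ (q2, 00000, YYBZ) ⊢ (q1, 0000, AYBZ) ⊢ (q2, 000, YYYBZ) ⊢ (q1, 00, AYYBZ) ⊢ (q2, 0, YYYYBZ) ⊢ (q1, ε, AYYYBZ)
All input consumed in state q1 with stack AYYYBZ.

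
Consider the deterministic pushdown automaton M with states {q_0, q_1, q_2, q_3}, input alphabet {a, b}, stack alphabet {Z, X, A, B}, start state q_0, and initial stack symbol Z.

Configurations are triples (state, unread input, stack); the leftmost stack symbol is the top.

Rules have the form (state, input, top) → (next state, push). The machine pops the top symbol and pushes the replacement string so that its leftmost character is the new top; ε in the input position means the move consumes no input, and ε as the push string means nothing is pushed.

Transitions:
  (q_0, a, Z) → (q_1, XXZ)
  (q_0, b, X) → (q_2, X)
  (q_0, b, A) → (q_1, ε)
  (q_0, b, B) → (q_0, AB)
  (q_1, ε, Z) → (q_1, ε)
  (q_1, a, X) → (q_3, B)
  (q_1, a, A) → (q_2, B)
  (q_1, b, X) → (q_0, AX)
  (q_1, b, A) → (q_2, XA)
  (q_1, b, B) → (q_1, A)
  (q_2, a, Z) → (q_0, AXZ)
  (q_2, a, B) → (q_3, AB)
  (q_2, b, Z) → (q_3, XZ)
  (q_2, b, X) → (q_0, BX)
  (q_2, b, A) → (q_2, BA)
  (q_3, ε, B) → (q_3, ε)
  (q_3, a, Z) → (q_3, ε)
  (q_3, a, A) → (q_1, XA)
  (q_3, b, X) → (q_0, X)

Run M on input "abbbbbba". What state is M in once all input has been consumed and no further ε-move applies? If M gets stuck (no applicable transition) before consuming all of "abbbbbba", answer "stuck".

(q_0, abbbbbba, Z)
  read a, top Z: go to q_1, push XXZ → (q_1, bbbbbba, XXZ)
  read b, top X: go to q_0, push AX → (q_0, bbbbba, AXXZ)
  read b, top A: go to q_1, push ε → (q_1, bbbba, XXZ)
  read b, top X: go to q_0, push AX → (q_0, bbba, AXXZ)
  read b, top A: go to q_1, push ε → (q_1, bba, XXZ)
  read b, top X: go to q_0, push AX → (q_0, ba, AXXZ)
  read b, top A: go to q_1, push ε → (q_1, a, XXZ)
  read a, top X: go to q_3, push B → (q_3, ε, BXZ)
  ε-move, top B: go to q_3, push ε → (q_3, ε, XZ)
All input consumed; M is in state q_3.

q_3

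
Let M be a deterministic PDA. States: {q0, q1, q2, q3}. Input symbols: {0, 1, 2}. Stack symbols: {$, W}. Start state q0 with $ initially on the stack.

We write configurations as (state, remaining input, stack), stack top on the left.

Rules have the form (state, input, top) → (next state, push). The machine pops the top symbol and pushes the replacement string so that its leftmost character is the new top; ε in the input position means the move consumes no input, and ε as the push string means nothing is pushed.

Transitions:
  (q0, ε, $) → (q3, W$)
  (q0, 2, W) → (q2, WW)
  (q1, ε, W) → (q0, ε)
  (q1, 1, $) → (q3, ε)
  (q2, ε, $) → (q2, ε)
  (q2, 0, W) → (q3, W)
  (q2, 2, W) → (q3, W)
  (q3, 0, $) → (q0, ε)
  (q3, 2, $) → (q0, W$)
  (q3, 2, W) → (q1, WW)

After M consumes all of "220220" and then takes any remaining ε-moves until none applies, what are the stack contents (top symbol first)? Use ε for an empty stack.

(q0, 220220, $)
  ε-move, top $: go to q3, push W$ → (q3, 220220, W$)
  read 2, top W: go to q1, push WW → (q1, 20220, WW$)
  ε-move, top W: go to q0, push ε → (q0, 20220, W$)
  read 2, top W: go to q2, push WW → (q2, 0220, WW$)
  read 0, top W: go to q3, push W → (q3, 220, WW$)
  read 2, top W: go to q1, push WW → (q1, 20, WWW$)
  ε-move, top W: go to q0, push ε → (q0, 20, WW$)
  read 2, top W: go to q2, push WW → (q2, 0, WWW$)
  read 0, top W: go to q3, push W → (q3, ε, WWW$)
All input consumed in state q3 with stack WWW$.

WWW$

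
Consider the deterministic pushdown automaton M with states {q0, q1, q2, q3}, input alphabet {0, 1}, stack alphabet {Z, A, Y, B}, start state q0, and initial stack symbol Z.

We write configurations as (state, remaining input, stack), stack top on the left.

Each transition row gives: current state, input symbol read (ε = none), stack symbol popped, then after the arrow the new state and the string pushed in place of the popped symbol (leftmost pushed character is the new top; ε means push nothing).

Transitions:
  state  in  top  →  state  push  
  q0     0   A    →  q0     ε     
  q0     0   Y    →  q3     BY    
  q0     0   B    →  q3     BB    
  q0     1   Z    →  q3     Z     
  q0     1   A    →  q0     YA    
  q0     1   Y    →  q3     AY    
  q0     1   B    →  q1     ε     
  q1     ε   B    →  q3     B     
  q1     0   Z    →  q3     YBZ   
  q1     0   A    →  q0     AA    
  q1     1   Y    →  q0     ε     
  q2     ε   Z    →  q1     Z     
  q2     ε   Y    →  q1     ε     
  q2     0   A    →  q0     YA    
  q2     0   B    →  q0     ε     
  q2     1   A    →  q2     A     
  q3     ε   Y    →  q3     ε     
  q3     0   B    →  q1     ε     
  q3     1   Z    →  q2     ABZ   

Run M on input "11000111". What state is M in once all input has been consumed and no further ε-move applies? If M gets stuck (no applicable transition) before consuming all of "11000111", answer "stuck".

(q0, 11000111, Z)
  read 1, top Z: go to q3, push Z → (q3, 1000111, Z)
  read 1, top Z: go to q2, push ABZ → (q2, 000111, ABZ)
  read 0, top A: go to q0, push YA → (q0, 00111, YABZ)
  read 0, top Y: go to q3, push BY → (q3, 0111, BYABZ)
  read 0, top B: go to q1, push ε → (q1, 111, YABZ)
  read 1, top Y: go to q0, push ε → (q0, 11, ABZ)
  read 1, top A: go to q0, push YA → (q0, 1, YABZ)
  read 1, top Y: go to q3, push AY → (q3, ε, AYABZ)
All input consumed; M is in state q3.

q3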